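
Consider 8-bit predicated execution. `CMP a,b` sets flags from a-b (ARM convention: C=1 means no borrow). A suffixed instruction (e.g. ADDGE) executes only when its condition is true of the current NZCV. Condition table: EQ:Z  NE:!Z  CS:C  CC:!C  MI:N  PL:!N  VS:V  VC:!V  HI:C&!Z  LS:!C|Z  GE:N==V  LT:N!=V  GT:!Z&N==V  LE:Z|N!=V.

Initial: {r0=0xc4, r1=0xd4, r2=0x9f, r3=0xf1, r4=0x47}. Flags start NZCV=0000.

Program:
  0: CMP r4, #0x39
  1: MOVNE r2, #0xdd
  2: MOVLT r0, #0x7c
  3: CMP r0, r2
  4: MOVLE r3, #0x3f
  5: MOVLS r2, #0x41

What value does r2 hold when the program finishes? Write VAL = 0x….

VAL = 0x41

[0] flags=0010 → (cmp)
[1] flags=0010 NE?T → r2=0xdd
[2] flags=0010 LT?F → skip
[3] flags=1000 → (cmp)
[4] flags=1000 LE?T → r3=0x3f
[5] flags=1000 LS?T → r2=0x41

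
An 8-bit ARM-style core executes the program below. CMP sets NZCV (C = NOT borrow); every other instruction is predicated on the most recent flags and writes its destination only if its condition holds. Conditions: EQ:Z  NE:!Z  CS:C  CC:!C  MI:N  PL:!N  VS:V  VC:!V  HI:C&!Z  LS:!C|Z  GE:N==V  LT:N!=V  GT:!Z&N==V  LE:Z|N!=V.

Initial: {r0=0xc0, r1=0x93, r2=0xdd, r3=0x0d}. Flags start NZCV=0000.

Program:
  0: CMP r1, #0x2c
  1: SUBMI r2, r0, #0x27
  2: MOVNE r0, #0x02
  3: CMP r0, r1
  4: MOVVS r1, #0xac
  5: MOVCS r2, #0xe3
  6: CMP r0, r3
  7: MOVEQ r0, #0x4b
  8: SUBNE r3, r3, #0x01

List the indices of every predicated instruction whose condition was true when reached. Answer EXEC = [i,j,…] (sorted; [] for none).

[0] flags=0011 → (cmp)
[1] flags=0011 MI?F → skip
[2] flags=0011 NE?T → r0=0x02
[3] flags=0000 → (cmp)
[4] flags=0000 VS?F → skip
[5] flags=0000 CS?F → skip
[6] flags=1000 → (cmp)
[7] flags=1000 EQ?F → skip
[8] flags=1000 NE?T → r3=0x0c

EXEC = [2,8]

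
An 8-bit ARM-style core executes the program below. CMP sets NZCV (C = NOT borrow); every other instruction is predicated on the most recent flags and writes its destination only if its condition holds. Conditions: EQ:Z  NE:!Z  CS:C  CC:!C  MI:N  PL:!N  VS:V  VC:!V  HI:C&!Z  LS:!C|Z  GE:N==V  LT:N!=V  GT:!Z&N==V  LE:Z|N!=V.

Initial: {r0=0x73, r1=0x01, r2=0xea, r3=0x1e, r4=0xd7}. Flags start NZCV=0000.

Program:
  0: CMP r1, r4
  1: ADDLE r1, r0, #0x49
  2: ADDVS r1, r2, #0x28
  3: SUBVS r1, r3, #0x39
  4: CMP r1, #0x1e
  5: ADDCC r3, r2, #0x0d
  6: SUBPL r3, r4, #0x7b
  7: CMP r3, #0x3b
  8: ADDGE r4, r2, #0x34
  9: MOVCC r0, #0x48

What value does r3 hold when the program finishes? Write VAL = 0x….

VAL = 0xf7

0: ✓ CMP  NZCV=0000
1: · ADDLE
2: · ADDVS
3: · SUBVS
4: ✓ CMP  NZCV=1000
5: ✓ ADDCC  r3←0xf7
6: · SUBPL
7: ✓ CMP  NZCV=1010
8: · ADDGE
9: · MOVCC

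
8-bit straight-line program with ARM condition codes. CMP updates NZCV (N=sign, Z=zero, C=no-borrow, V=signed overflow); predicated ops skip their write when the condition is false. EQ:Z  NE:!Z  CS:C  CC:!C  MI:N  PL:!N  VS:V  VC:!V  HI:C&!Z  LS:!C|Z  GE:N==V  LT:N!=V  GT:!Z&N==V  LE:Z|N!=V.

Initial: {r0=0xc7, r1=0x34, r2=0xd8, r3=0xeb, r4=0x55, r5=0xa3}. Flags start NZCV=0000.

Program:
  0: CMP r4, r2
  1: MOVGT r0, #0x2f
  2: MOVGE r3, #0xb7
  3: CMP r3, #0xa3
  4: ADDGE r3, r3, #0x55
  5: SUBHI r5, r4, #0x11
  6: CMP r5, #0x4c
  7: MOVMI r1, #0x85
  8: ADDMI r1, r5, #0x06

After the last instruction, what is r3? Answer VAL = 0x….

0: ✓ CMP  NZCV=0000
1: ✓ MOVGT  r0←0x2f
2: ✓ MOVGE  r3←0xb7
3: ✓ CMP  NZCV=0010
4: ✓ ADDGE  r3←0x0c
5: ✓ SUBHI  r5←0x44
6: ✓ CMP  NZCV=1000
7: ✓ MOVMI  r1←0x85
8: ✓ ADDMI  r1←0x4a

VAL = 0x0c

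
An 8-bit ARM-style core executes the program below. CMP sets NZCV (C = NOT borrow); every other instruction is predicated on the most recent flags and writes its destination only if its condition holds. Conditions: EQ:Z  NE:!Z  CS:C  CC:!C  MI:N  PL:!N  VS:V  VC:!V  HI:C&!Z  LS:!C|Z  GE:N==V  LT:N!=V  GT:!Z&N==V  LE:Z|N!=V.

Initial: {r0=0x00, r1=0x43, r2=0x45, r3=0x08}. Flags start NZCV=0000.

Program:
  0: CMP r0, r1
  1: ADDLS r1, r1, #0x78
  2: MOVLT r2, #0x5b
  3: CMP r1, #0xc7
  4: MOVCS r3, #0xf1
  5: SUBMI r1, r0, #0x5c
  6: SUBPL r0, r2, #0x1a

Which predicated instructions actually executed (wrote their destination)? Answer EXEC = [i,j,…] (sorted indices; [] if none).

0: ✓ CMP  NZCV=1000
1: ✓ ADDLS  r1←0xbb
2: ✓ MOVLT  r2←0x5b
3: ✓ CMP  NZCV=1000
4: · MOVCS
5: ✓ SUBMI  r1←0xa4
6: · SUBPL

EXEC = [1,2,5]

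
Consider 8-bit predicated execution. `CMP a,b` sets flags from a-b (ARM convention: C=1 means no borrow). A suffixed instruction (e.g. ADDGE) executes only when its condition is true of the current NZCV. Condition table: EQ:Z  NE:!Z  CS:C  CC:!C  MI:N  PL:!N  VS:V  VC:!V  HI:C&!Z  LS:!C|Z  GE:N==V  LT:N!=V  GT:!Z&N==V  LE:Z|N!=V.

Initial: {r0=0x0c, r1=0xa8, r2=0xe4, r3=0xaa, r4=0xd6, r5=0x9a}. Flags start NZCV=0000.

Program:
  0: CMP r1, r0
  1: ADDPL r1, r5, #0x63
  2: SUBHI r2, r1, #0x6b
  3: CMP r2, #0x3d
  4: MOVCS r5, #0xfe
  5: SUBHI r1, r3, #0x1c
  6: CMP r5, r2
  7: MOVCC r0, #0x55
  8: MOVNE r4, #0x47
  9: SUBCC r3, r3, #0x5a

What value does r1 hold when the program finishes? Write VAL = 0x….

VAL = 0xa8

0: ✓ CMP  NZCV=1010
1: · ADDPL
2: ✓ SUBHI  r2←0x3d
3: ✓ CMP  NZCV=0110
4: ✓ MOVCS  r5←0xfe
5: · SUBHI
6: ✓ CMP  NZCV=1010
7: · MOVCC
8: ✓ MOVNE  r4←0x47
9: · SUBCC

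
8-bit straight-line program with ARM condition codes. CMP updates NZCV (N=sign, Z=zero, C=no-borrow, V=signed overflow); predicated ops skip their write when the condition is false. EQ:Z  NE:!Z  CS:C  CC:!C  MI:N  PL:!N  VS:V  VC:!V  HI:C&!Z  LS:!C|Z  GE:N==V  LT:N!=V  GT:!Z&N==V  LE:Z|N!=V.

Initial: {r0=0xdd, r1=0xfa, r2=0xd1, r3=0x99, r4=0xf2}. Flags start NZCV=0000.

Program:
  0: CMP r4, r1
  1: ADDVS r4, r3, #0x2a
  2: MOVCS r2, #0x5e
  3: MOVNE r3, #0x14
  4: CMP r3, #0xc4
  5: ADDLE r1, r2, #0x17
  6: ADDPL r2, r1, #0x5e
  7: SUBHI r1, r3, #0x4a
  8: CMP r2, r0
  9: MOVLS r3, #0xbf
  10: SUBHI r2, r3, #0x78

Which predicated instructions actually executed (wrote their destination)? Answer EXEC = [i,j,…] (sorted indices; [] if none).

EXEC = [3,6,9]

0: ✓ CMP  NZCV=1000
1: · ADDVS
2: · MOVCS
3: ✓ MOVNE  r3←0x14
4: ✓ CMP  NZCV=0000
5: · ADDLE
6: ✓ ADDPL  r2←0x58
7: · SUBHI
8: ✓ CMP  NZCV=0000
9: ✓ MOVLS  r3←0xbf
10: · SUBHI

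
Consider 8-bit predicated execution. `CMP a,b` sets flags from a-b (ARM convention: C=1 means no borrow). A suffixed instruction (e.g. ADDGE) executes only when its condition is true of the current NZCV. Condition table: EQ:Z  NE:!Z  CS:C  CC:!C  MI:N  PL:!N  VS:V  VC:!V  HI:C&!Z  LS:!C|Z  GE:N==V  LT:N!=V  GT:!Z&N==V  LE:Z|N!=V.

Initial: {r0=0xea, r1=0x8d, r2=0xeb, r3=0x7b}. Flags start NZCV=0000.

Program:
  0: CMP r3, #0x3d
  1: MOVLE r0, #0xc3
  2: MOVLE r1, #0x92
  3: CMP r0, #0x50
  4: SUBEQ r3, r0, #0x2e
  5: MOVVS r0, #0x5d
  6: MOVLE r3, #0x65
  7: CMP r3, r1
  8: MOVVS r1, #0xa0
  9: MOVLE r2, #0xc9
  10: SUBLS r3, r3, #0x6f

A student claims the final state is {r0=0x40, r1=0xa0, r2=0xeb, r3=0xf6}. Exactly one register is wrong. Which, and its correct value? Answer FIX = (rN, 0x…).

[0] flags=0010 → (cmp)
[1] flags=0010 LE?F → skip
[2] flags=0010 LE?F → skip
[3] flags=1010 → (cmp)
[4] flags=1010 EQ?F → skip
[5] flags=1010 VS?F → skip
[6] flags=1010 LE?T → r3=0x65
[7] flags=1001 → (cmp)
[8] flags=1001 VS?T → r1=0xa0
[9] flags=1001 LE?F → skip
[10] flags=1001 LS?T → r3=0xf6

FIX = (r0, 0xea)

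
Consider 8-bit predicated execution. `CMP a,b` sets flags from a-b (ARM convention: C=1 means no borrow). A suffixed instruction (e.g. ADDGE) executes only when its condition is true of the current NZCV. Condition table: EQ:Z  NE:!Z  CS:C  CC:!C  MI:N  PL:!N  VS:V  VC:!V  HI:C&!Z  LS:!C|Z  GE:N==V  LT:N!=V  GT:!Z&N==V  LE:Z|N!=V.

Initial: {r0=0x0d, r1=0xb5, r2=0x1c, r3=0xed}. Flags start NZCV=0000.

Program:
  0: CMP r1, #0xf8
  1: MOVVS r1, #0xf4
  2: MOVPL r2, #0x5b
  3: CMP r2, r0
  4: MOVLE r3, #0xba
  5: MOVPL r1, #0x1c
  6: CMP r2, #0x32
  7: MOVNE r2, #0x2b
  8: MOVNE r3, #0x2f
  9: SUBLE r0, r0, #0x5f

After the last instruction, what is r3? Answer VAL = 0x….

VAL = 0x2f

[0] flags=1000 → (cmp)
[1] flags=1000 VS?F → skip
[2] flags=1000 PL?F → skip
[3] flags=0010 → (cmp)
[4] flags=0010 LE?F → skip
[5] flags=0010 PL?T → r1=0x1c
[6] flags=1000 → (cmp)
[7] flags=1000 NE?T → r2=0x2b
[8] flags=1000 NE?T → r3=0x2f
[9] flags=1000 LE?T → r0=0xae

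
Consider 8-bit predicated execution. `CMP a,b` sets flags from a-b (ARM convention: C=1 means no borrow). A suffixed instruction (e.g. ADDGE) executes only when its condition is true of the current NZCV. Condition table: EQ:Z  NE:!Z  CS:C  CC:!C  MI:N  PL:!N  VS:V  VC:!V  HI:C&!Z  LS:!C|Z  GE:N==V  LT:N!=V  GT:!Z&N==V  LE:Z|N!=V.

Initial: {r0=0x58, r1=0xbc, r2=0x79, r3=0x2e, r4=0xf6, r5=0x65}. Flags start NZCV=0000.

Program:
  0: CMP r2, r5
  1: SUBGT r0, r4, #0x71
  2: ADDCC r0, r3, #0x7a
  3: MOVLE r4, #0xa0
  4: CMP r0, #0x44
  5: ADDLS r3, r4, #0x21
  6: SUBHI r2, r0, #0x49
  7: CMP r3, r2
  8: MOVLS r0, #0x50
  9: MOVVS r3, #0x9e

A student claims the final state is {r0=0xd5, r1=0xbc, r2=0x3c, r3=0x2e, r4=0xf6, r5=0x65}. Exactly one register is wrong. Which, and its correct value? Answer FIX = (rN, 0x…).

FIX = (r0, 0x50)

[0] flags=0010 → (cmp)
[1] flags=0010 GT?T → r0=0x85
[2] flags=0010 CC?F → skip
[3] flags=0010 LE?F → skip
[4] flags=0011 → (cmp)
[5] flags=0011 LS?F → skip
[6] flags=0011 HI?T → r2=0x3c
[7] flags=1000 → (cmp)
[8] flags=1000 LS?T → r0=0x50
[9] flags=1000 VS?F → skip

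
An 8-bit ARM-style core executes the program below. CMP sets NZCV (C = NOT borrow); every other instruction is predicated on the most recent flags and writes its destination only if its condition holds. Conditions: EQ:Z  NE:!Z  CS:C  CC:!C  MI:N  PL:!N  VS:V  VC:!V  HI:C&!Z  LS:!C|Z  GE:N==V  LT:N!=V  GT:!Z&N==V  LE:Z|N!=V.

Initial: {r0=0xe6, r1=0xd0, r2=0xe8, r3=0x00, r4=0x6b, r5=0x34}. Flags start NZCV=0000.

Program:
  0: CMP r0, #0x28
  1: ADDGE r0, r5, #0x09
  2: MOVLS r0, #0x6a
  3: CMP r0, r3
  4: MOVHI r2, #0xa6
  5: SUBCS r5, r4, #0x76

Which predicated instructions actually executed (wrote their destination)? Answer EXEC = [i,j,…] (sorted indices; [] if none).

EXEC = [4,5]

0: ✓ CMP  NZCV=1010
1: · ADDGE
2: · MOVLS
3: ✓ CMP  NZCV=1010
4: ✓ MOVHI  r2←0xa6
5: ✓ SUBCS  r5←0xf5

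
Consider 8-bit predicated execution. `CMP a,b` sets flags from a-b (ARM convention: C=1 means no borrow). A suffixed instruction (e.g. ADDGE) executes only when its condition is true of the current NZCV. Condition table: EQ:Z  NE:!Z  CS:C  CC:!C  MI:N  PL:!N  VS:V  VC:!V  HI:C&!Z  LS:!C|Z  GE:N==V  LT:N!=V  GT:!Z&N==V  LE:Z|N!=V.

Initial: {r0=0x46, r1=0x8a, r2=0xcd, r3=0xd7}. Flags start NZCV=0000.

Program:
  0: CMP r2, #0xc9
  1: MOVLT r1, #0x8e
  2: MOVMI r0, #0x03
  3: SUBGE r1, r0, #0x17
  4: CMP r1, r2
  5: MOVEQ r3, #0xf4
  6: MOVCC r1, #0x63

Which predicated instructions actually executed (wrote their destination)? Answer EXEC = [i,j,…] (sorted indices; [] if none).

EXEC = [3,6]

[0] flags=0010 → (cmp)
[1] flags=0010 LT?F → skip
[2] flags=0010 MI?F → skip
[3] flags=0010 GE?T → r1=0x2f
[4] flags=0000 → (cmp)
[5] flags=0000 EQ?F → skip
[6] flags=0000 CC?T → r1=0x63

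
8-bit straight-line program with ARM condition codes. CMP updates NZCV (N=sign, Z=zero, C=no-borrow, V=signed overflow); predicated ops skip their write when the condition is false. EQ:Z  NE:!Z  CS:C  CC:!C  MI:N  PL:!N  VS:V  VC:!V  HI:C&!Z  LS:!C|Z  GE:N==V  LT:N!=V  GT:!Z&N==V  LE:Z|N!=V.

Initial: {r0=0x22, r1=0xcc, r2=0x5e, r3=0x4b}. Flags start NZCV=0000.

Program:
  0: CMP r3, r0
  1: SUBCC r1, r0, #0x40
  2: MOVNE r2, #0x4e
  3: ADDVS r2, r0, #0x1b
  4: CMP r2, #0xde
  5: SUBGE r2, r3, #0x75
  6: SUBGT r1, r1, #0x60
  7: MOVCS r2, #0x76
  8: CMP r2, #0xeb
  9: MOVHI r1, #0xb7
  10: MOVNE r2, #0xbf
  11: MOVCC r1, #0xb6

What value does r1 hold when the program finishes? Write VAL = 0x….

0: ✓ CMP  NZCV=0010
1: · SUBCC
2: ✓ MOVNE  r2←0x4e
3: · ADDVS
4: ✓ CMP  NZCV=0000
5: ✓ SUBGE  r2←0xd6
6: ✓ SUBGT  r1←0x6c
7: · MOVCS
8: ✓ CMP  NZCV=1000
9: · MOVHI
10: ✓ MOVNE  r2←0xbf
11: ✓ MOVCC  r1←0xb6

VAL = 0xb6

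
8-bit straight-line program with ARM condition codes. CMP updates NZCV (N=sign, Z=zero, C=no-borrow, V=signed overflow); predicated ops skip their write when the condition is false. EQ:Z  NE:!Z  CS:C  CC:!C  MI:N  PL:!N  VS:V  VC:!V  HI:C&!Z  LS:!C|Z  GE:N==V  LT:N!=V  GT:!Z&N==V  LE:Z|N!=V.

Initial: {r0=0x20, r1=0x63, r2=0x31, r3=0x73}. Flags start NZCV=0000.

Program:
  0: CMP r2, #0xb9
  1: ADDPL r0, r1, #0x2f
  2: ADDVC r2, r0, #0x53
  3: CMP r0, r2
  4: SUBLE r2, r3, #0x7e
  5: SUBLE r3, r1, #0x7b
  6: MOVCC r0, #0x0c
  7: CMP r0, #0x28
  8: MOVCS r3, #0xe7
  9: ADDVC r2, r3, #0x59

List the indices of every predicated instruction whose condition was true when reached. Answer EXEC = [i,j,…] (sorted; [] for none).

EXEC = [1,2,4,5,6,9]

[0] flags=0000 → (cmp)
[1] flags=0000 PL?T → r0=0x92
[2] flags=0000 VC?T → r2=0xe5
[3] flags=1000 → (cmp)
[4] flags=1000 LE?T → r2=0xf5
[5] flags=1000 LE?T → r3=0xe8
[6] flags=1000 CC?T → r0=0x0c
[7] flags=1000 → (cmp)
[8] flags=1000 CS?F → skip
[9] flags=1000 VC?T → r2=0x41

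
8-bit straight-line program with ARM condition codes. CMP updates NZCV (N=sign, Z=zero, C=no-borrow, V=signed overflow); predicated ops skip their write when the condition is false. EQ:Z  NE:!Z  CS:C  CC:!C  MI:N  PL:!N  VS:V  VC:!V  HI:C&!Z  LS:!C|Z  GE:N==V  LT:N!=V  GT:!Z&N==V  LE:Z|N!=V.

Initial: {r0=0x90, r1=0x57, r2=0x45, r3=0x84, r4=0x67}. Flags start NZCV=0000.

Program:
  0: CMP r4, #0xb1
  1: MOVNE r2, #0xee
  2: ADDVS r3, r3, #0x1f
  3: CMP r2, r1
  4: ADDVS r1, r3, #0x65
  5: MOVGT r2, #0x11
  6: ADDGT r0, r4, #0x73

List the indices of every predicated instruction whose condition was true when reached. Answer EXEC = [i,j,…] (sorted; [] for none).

EXEC = [1,2]

0: ✓ CMP  NZCV=1001
1: ✓ MOVNE  r2←0xee
2: ✓ ADDVS  r3←0xa3
3: ✓ CMP  NZCV=1010
4: · ADDVS
5: · MOVGT
6: · ADDGT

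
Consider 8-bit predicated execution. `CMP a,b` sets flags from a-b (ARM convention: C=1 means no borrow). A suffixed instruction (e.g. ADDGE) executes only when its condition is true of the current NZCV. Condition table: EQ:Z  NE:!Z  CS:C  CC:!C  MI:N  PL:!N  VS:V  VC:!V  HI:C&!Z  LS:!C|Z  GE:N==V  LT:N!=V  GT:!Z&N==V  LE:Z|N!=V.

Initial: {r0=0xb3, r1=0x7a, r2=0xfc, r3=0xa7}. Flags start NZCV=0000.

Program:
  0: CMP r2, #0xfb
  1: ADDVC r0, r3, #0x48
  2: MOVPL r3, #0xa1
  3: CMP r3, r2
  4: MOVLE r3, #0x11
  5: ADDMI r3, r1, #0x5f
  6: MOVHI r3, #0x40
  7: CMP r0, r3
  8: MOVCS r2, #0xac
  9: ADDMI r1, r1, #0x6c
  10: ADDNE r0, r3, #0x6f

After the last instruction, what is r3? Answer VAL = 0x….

VAL = 0xd9

0: ✓ CMP  NZCV=0010
1: ✓ ADDVC  r0←0xef
2: ✓ MOVPL  r3←0xa1
3: ✓ CMP  NZCV=1000
4: ✓ MOVLE  r3←0x11
5: ✓ ADDMI  r3←0xd9
6: · MOVHI
7: ✓ CMP  NZCV=0010
8: ✓ MOVCS  r2←0xac
9: · ADDMI
10: ✓ ADDNE  r0←0x48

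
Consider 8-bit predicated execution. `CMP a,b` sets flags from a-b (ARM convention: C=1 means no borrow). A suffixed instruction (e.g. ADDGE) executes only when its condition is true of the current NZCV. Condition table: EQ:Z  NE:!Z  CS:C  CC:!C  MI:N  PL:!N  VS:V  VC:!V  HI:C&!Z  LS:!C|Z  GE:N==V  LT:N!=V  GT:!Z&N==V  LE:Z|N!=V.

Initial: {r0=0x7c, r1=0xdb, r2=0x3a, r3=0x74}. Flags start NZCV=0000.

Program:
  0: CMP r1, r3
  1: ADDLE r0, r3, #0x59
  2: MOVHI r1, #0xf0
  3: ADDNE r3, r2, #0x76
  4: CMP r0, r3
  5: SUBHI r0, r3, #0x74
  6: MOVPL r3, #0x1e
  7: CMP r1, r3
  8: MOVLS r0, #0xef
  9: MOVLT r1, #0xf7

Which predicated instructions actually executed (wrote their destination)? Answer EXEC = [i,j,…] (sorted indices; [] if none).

EXEC = [1,2,3,5,6,9]

[0] flags=0011 → (cmp)
[1] flags=0011 LE?T → r0=0xcd
[2] flags=0011 HI?T → r1=0xf0
[3] flags=0011 NE?T → r3=0xb0
[4] flags=0010 → (cmp)
[5] flags=0010 HI?T → r0=0x3c
[6] flags=0010 PL?T → r3=0x1e
[7] flags=1010 → (cmp)
[8] flags=1010 LS?F → skip
[9] flags=1010 LT?T → r1=0xf7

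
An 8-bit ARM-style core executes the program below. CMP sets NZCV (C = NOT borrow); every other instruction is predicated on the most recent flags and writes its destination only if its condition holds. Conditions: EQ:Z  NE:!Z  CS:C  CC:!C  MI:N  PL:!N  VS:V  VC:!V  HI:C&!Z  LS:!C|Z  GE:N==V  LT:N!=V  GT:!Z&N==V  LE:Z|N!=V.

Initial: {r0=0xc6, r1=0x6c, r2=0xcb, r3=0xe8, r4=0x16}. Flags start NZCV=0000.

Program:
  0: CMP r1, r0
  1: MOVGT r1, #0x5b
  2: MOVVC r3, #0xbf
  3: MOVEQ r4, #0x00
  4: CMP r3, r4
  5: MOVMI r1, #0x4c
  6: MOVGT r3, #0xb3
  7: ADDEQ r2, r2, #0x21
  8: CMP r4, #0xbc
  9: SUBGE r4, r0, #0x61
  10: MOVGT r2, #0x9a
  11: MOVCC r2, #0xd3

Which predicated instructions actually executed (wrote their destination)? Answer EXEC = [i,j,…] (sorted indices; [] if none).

EXEC = [1,5,9,10,11]

[0] flags=1001 → (cmp)
[1] flags=1001 GT?T → r1=0x5b
[2] flags=1001 VC?F → skip
[3] flags=1001 EQ?F → skip
[4] flags=1010 → (cmp)
[5] flags=1010 MI?T → r1=0x4c
[6] flags=1010 GT?F → skip
[7] flags=1010 EQ?F → skip
[8] flags=0000 → (cmp)
[9] flags=0000 GE?T → r4=0x65
[10] flags=0000 GT?T → r2=0x9a
[11] flags=0000 CC?T → r2=0xd3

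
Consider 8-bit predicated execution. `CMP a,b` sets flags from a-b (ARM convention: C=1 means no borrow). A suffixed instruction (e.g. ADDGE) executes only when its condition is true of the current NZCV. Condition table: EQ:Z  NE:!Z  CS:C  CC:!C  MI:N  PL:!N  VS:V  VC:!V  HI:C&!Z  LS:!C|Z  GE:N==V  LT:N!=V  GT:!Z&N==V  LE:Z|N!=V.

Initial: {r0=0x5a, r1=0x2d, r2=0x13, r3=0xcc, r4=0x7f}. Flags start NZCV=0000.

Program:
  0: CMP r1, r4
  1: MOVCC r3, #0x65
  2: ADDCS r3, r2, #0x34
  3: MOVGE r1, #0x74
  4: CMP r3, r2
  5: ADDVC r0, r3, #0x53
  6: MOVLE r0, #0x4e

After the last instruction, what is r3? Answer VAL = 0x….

0: ✓ CMP  NZCV=1000
1: ✓ MOVCC  r3←0x65
2: · ADDCS
3: · MOVGE
4: ✓ CMP  NZCV=0010
5: ✓ ADDVC  r0←0xb8
6: · MOVLE

VAL = 0x65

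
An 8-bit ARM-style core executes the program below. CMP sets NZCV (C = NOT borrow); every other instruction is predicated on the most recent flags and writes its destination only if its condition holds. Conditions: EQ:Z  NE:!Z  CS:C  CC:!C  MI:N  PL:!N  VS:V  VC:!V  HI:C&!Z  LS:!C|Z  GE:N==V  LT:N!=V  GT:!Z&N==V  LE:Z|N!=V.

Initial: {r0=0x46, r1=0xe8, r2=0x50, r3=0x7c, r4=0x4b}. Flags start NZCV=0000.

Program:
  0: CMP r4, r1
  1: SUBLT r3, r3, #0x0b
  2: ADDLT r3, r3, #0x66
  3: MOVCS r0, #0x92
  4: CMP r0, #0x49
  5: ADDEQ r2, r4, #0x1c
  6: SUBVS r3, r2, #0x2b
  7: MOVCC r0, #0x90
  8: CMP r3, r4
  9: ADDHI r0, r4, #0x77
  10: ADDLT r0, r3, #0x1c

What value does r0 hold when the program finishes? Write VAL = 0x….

0: ✓ CMP  NZCV=0000
1: · SUBLT
2: · ADDLT
3: · MOVCS
4: ✓ CMP  NZCV=1000
5: · ADDEQ
6: · SUBVS
7: ✓ MOVCC  r0←0x90
8: ✓ CMP  NZCV=0010
9: ✓ ADDHI  r0←0xc2
10: · ADDLT

VAL = 0xc2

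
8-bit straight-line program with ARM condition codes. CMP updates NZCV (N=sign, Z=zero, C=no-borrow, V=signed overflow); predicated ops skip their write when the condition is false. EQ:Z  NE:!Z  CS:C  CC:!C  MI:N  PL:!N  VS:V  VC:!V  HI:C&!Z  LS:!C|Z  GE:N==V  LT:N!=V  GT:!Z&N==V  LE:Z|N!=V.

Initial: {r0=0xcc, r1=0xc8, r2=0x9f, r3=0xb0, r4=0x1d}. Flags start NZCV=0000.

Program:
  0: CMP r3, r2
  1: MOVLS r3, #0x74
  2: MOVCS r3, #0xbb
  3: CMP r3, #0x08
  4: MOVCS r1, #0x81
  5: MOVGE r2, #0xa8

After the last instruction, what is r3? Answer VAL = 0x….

0: ✓ CMP  NZCV=0010
1: · MOVLS
2: ✓ MOVCS  r3←0xbb
3: ✓ CMP  NZCV=1010
4: ✓ MOVCS  r1←0x81
5: · MOVGE

VAL = 0xbb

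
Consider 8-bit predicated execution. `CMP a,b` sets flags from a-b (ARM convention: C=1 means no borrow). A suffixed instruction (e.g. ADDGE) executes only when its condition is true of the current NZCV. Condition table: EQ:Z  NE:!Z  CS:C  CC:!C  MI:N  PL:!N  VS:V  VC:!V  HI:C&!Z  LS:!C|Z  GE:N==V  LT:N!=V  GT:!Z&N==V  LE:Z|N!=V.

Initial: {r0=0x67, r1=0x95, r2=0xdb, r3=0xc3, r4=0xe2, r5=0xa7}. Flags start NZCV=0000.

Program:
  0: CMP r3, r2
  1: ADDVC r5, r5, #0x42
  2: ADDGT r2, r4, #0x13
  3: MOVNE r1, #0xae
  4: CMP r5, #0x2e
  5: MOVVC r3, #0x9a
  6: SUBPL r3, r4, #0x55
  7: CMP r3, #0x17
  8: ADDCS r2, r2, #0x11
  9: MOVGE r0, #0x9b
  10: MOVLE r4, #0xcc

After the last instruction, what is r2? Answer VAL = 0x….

VAL = 0xec

[0] flags=1000 → (cmp)
[1] flags=1000 VC?T → r5=0xe9
[2] flags=1000 GT?F → skip
[3] flags=1000 NE?T → r1=0xae
[4] flags=1010 → (cmp)
[5] flags=1010 VC?T → r3=0x9a
[6] flags=1010 PL?F → skip
[7] flags=1010 → (cmp)
[8] flags=1010 CS?T → r2=0xec
[9] flags=1010 GE?F → skip
[10] flags=1010 LE?T → r4=0xcc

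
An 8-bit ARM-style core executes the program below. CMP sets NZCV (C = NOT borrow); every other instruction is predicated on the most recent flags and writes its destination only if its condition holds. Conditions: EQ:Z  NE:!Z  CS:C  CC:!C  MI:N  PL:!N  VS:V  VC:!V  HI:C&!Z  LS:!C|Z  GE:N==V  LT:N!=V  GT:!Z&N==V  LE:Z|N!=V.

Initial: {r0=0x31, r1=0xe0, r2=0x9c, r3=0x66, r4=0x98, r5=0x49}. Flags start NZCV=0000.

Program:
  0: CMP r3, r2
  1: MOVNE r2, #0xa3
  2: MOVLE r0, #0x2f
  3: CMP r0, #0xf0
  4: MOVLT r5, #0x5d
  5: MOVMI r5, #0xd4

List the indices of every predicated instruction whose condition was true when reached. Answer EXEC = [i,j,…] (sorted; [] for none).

[0] flags=1001 → (cmp)
[1] flags=1001 NE?T → r2=0xa3
[2] flags=1001 LE?F → skip
[3] flags=0000 → (cmp)
[4] flags=0000 LT?F → skip
[5] flags=0000 MI?F → skip

EXEC = [1]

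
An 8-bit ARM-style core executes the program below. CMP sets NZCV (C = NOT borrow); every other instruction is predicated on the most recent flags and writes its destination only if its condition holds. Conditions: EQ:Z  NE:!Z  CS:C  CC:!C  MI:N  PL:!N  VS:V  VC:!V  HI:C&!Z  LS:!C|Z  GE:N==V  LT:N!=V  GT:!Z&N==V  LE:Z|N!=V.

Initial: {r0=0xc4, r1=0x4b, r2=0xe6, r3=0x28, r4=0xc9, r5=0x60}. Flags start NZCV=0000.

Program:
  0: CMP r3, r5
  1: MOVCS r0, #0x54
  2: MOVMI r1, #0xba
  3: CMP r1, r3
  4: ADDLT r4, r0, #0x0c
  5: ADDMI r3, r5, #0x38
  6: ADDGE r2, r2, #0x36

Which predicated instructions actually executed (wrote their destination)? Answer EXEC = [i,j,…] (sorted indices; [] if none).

0: ✓ CMP  NZCV=1000
1: · MOVCS
2: ✓ MOVMI  r1←0xba
3: ✓ CMP  NZCV=1010
4: ✓ ADDLT  r4←0xd0
5: ✓ ADDMI  r3←0x98
6: · ADDGE

EXEC = [2,4,5]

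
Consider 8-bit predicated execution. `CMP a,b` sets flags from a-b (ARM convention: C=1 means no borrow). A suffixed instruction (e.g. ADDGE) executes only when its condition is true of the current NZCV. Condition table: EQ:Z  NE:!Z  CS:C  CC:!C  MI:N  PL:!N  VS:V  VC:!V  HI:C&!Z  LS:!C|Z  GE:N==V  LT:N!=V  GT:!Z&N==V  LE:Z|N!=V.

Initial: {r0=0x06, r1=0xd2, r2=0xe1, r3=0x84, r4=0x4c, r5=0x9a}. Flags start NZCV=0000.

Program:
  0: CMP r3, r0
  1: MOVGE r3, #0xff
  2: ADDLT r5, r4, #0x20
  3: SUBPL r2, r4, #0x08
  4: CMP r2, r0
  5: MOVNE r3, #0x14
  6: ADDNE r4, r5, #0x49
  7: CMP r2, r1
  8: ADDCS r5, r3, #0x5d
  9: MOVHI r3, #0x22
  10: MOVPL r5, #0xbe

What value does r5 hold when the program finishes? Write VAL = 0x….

0: ✓ CMP  NZCV=0011
1: · MOVGE
2: ✓ ADDLT  r5←0x6c
3: ✓ SUBPL  r2←0x44
4: ✓ CMP  NZCV=0010
5: ✓ MOVNE  r3←0x14
6: ✓ ADDNE  r4←0xb5
7: ✓ CMP  NZCV=0000
8: · ADDCS
9: · MOVHI
10: ✓ MOVPL  r5←0xbe

VAL = 0xbe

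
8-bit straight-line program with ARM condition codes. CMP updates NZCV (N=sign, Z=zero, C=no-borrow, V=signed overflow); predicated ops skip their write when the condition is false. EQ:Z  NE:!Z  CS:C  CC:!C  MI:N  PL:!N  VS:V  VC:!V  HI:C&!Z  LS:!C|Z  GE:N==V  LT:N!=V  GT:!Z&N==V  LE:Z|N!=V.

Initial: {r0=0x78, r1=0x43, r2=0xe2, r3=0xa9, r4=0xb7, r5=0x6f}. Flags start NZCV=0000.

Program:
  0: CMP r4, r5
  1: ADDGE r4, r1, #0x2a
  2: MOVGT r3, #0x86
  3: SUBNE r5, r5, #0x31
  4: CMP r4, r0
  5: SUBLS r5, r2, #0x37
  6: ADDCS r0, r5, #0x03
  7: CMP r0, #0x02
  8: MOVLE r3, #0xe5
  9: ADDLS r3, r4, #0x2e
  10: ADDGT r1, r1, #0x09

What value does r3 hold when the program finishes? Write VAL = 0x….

VAL = 0xa9

[0] flags=0011 → (cmp)
[1] flags=0011 GE?F → skip
[2] flags=0011 GT?F → skip
[3] flags=0011 NE?T → r5=0x3e
[4] flags=0011 → (cmp)
[5] flags=0011 LS?F → skip
[6] flags=0011 CS?T → r0=0x41
[7] flags=0010 → (cmp)
[8] flags=0010 LE?F → skip
[9] flags=0010 LS?F → skip
[10] flags=0010 GT?T → r1=0x4c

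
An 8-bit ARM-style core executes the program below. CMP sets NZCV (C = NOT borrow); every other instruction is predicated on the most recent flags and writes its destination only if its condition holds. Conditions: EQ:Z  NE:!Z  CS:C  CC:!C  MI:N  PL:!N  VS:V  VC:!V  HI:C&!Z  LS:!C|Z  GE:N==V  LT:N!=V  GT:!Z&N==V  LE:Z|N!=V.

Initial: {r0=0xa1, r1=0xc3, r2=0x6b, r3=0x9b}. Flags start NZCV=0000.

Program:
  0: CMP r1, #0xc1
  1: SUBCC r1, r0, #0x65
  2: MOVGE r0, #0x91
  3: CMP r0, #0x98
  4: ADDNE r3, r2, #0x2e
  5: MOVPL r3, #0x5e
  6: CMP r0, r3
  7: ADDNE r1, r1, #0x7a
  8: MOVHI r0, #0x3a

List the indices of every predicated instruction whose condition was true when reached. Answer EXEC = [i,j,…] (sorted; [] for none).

EXEC = [2,4,7]

0: ✓ CMP  NZCV=0010
1: · SUBCC
2: ✓ MOVGE  r0←0x91
3: ✓ CMP  NZCV=1000
4: ✓ ADDNE  r3←0x99
5: · MOVPL
6: ✓ CMP  NZCV=1000
7: ✓ ADDNE  r1←0x3d
8: · MOVHI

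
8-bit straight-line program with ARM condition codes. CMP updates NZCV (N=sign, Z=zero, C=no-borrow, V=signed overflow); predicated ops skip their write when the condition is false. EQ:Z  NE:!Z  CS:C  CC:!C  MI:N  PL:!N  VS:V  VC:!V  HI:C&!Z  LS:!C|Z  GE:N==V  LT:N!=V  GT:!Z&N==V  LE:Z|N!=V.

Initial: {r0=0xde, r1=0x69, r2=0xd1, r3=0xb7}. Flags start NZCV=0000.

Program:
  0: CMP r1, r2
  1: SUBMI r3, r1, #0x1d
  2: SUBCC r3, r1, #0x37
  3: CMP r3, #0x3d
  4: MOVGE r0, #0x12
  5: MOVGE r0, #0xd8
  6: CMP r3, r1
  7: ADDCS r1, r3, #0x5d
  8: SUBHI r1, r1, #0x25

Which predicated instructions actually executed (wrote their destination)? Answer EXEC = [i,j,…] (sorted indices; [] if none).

0: ✓ CMP  NZCV=1001
1: ✓ SUBMI  r3←0x4c
2: ✓ SUBCC  r3←0x32
3: ✓ CMP  NZCV=1000
4: · MOVGE
5: · MOVGE
6: ✓ CMP  NZCV=1000
7: · ADDCS
8: · SUBHI

EXEC = [1,2]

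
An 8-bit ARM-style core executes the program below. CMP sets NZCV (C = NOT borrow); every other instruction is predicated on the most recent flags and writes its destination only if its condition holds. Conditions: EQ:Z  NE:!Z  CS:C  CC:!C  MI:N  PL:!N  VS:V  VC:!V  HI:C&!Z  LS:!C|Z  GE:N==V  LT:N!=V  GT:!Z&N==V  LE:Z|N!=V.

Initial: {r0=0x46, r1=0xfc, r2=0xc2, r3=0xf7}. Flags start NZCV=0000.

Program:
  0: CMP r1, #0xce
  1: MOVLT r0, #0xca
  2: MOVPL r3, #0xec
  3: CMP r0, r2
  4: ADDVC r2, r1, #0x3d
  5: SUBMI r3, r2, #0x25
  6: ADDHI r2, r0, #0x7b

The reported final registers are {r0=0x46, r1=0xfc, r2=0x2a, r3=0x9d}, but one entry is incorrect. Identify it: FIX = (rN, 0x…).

FIX = (r2, 0xc2)

0: ✓ CMP  NZCV=0010
1: · MOVLT
2: ✓ MOVPL  r3←0xec
3: ✓ CMP  NZCV=1001
4: · ADDVC
5: ✓ SUBMI  r3←0x9d
6: · ADDHI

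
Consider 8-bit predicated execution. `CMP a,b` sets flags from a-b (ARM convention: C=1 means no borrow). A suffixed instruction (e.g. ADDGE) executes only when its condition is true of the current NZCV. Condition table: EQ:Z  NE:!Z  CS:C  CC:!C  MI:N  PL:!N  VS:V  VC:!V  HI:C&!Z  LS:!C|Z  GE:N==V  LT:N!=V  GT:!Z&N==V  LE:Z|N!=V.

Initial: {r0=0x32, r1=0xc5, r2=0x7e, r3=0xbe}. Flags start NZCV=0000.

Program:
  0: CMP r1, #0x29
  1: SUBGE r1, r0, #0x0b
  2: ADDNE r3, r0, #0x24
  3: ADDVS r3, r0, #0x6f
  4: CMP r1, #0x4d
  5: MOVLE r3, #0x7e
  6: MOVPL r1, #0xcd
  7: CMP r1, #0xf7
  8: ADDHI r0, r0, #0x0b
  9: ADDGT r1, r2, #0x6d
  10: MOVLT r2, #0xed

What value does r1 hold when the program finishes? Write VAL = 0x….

[0] flags=1010 → (cmp)
[1] flags=1010 GE?F → skip
[2] flags=1010 NE?T → r3=0x56
[3] flags=1010 VS?F → skip
[4] flags=0011 → (cmp)
[5] flags=0011 LE?T → r3=0x7e
[6] flags=0011 PL?T → r1=0xcd
[7] flags=1000 → (cmp)
[8] flags=1000 HI?F → skip
[9] flags=1000 GT?F → skip
[10] flags=1000 LT?T → r2=0xed

VAL = 0xcd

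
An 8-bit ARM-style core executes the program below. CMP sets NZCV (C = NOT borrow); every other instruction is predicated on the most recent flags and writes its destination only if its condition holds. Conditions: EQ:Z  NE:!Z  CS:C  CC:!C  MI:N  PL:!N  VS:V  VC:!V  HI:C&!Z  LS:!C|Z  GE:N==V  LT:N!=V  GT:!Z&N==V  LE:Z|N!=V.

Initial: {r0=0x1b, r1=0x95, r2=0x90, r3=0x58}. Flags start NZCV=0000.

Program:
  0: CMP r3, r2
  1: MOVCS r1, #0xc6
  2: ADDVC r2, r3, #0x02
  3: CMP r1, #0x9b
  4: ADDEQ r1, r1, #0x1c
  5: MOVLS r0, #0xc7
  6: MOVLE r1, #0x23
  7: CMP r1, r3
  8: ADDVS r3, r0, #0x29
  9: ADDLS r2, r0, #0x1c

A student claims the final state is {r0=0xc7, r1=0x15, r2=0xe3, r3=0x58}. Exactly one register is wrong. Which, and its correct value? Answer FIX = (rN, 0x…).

0: ✓ CMP  NZCV=1001
1: · MOVCS
2: · ADDVC
3: ✓ CMP  NZCV=1000
4: · ADDEQ
5: ✓ MOVLS  r0←0xc7
6: ✓ MOVLE  r1←0x23
7: ✓ CMP  NZCV=1000
8: · ADDVS
9: ✓ ADDLS  r2←0xe3

FIX = (r1, 0x23)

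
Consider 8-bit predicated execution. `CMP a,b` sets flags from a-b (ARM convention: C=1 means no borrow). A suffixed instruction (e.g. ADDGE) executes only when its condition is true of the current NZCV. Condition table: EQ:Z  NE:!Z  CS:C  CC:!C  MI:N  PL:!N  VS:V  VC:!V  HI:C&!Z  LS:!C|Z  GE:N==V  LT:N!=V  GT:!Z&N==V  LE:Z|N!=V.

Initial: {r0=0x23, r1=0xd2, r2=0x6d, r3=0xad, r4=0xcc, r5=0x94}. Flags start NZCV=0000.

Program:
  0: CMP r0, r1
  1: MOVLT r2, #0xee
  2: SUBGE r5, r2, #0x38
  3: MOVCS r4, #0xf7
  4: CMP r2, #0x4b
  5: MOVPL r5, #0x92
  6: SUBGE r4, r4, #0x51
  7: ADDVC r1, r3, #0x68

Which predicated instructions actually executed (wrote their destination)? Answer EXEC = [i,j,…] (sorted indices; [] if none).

[0] flags=0000 → (cmp)
[1] flags=0000 LT?F → skip
[2] flags=0000 GE?T → r5=0x35
[3] flags=0000 CS?F → skip
[4] flags=0010 → (cmp)
[5] flags=0010 PL?T → r5=0x92
[6] flags=0010 GE?T → r4=0x7b
[7] flags=0010 VC?T → r1=0x15

EXEC = [2,5,6,7]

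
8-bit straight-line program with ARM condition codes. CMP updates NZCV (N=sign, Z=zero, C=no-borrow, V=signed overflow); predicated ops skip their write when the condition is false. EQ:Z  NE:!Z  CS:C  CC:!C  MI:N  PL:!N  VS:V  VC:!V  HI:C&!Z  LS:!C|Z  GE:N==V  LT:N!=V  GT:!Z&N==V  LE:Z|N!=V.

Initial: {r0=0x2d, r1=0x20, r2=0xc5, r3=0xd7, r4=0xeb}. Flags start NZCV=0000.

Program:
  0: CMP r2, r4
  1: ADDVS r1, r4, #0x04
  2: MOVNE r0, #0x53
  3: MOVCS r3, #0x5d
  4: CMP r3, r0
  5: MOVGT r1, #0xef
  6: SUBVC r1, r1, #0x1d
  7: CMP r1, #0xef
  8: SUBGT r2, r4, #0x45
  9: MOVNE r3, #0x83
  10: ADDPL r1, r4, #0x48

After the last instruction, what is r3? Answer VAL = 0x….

VAL = 0x83

0: ✓ CMP  NZCV=1000
1: · ADDVS
2: ✓ MOVNE  r0←0x53
3: · MOVCS
4: ✓ CMP  NZCV=1010
5: · MOVGT
6: ✓ SUBVC  r1←0x03
7: ✓ CMP  NZCV=0000
8: ✓ SUBGT  r2←0xa6
9: ✓ MOVNE  r3←0x83
10: ✓ ADDPL  r1←0x33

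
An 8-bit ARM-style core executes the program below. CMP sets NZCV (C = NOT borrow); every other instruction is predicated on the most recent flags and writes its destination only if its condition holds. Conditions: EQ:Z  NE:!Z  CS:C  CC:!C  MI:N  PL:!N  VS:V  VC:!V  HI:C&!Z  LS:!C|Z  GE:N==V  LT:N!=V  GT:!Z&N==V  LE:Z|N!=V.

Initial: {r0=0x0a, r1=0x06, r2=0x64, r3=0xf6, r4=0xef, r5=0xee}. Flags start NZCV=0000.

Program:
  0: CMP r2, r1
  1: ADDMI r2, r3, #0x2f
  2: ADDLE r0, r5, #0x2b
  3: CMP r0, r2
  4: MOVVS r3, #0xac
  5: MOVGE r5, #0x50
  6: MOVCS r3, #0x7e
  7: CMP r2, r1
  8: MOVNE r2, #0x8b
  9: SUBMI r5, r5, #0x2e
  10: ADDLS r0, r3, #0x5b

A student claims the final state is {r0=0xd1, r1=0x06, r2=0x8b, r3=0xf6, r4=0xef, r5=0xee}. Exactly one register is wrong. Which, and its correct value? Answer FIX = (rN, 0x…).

FIX = (r0, 0x0a)

[0] flags=0010 → (cmp)
[1] flags=0010 MI?F → skip
[2] flags=0010 LE?F → skip
[3] flags=1000 → (cmp)
[4] flags=1000 VS?F → skip
[5] flags=1000 GE?F → skip
[6] flags=1000 CS?F → skip
[7] flags=0010 → (cmp)
[8] flags=0010 NE?T → r2=0x8b
[9] flags=0010 MI?F → skip
[10] flags=0010 LS?F → skip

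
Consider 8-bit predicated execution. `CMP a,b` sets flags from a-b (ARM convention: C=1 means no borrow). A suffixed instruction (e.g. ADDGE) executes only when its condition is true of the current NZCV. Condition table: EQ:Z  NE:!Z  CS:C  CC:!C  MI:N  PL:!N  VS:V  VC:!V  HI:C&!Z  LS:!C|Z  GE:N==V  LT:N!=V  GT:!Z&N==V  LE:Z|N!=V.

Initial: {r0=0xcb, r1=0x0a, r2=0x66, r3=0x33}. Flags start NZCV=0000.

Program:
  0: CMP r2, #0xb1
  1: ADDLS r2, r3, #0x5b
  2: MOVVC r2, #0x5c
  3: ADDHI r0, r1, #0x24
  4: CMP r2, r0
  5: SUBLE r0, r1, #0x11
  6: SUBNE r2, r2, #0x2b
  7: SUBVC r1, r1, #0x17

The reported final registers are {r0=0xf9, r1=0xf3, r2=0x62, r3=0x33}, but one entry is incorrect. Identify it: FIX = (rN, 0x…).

FIX = (r2, 0x63)

0: ✓ CMP  NZCV=1001
1: ✓ ADDLS  r2←0x8e
2: · MOVVC
3: · ADDHI
4: ✓ CMP  NZCV=1000
5: ✓ SUBLE  r0←0xf9
6: ✓ SUBNE  r2←0x63
7: ✓ SUBVC  r1←0xf3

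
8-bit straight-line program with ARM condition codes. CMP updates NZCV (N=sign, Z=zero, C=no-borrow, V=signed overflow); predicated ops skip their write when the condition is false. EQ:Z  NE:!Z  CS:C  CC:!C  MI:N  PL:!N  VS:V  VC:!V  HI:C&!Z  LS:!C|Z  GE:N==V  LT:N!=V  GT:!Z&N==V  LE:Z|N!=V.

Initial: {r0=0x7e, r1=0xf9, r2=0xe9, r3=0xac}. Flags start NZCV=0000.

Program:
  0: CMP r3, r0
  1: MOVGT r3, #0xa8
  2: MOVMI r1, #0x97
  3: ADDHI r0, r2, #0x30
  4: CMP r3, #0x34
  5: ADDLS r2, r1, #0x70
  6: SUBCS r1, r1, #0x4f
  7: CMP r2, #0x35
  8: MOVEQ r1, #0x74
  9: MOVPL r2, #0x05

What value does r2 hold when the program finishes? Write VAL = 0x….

[0] flags=0011 → (cmp)
[1] flags=0011 GT?F → skip
[2] flags=0011 MI?F → skip
[3] flags=0011 HI?T → r0=0x19
[4] flags=0011 → (cmp)
[5] flags=0011 LS?F → skip
[6] flags=0011 CS?T → r1=0xaa
[7] flags=1010 → (cmp)
[8] flags=1010 EQ?F → skip
[9] flags=1010 PL?F → skip

VAL = 0xe9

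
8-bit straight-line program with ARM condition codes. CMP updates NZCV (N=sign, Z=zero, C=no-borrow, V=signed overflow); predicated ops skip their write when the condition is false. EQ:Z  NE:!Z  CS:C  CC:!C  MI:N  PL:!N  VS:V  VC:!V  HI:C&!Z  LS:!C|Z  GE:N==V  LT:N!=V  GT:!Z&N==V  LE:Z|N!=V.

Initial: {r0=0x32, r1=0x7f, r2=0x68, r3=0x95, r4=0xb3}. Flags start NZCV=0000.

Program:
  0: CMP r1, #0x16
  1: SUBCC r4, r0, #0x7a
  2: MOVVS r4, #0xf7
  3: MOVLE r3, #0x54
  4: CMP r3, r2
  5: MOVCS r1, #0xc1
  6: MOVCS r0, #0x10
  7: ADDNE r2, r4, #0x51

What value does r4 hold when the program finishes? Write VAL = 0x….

VAL = 0xb3

[0] flags=0010 → (cmp)
[1] flags=0010 CC?F → skip
[2] flags=0010 VS?F → skip
[3] flags=0010 LE?F → skip
[4] flags=0011 → (cmp)
[5] flags=0011 CS?T → r1=0xc1
[6] flags=0011 CS?T → r0=0x10
[7] flags=0011 NE?T → r2=0x04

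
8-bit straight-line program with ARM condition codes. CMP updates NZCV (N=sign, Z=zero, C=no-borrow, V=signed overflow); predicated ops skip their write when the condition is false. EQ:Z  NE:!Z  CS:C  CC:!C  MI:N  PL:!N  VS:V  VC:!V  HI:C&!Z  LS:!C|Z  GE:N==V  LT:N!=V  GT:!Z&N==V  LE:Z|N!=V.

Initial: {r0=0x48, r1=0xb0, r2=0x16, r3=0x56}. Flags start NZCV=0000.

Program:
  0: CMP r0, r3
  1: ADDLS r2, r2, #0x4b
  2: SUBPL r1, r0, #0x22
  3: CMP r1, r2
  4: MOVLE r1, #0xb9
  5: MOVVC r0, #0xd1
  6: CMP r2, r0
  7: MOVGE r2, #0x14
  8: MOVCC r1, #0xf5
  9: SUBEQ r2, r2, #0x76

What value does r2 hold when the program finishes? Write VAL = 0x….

VAL = 0x14

[0] flags=1000 → (cmp)
[1] flags=1000 LS?T → r2=0x61
[2] flags=1000 PL?F → skip
[3] flags=0011 → (cmp)
[4] flags=0011 LE?T → r1=0xb9
[5] flags=0011 VC?F → skip
[6] flags=0010 → (cmp)
[7] flags=0010 GE?T → r2=0x14
[8] flags=0010 CC?F → skip
[9] flags=0010 EQ?F → skip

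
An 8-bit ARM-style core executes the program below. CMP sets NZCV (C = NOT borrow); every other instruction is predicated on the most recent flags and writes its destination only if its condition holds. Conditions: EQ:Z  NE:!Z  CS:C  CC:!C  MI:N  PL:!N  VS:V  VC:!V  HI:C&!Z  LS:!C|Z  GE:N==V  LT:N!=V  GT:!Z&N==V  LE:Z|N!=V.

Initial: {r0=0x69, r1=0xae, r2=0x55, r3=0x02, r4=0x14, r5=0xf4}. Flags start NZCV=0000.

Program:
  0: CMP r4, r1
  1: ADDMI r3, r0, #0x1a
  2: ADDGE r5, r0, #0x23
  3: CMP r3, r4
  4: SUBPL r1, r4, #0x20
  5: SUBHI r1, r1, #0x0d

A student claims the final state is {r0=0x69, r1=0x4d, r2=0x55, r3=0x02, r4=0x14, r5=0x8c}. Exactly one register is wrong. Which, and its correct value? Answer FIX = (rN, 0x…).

[0] flags=0000 → (cmp)
[1] flags=0000 MI?F → skip
[2] flags=0000 GE?T → r5=0x8c
[3] flags=1000 → (cmp)
[4] flags=1000 PL?F → skip
[5] flags=1000 HI?F → skip

FIX = (r1, 0xae)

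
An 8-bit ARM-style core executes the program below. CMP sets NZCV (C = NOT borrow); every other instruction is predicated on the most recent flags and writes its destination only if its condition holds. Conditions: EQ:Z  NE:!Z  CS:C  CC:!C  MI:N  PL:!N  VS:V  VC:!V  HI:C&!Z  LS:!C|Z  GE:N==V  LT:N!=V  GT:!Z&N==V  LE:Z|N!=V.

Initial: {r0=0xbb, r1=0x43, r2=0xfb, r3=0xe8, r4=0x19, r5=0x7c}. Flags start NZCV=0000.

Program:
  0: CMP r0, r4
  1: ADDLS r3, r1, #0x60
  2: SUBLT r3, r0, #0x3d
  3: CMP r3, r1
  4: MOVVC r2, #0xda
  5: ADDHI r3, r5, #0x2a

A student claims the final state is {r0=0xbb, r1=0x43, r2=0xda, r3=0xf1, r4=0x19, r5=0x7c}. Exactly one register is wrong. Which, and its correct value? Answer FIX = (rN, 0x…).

FIX = (r3, 0xa6)

[0] flags=1010 → (cmp)
[1] flags=1010 LS?F → skip
[2] flags=1010 LT?T → r3=0x7e
[3] flags=0010 → (cmp)
[4] flags=0010 VC?T → r2=0xda
[5] flags=0010 HI?T → r3=0xa6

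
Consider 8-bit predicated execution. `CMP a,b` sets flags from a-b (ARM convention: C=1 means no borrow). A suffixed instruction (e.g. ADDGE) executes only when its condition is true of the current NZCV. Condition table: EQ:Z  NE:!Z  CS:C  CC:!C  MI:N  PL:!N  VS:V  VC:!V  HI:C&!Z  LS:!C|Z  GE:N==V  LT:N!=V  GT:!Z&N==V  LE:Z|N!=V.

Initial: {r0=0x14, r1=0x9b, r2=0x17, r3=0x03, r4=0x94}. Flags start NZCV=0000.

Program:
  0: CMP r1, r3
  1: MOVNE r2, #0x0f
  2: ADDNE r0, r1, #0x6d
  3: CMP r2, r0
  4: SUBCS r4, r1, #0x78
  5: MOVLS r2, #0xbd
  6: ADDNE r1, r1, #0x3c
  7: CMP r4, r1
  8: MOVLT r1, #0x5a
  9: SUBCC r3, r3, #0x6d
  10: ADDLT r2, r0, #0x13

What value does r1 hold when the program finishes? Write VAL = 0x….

[0] flags=1010 → (cmp)
[1] flags=1010 NE?T → r2=0x0f
[2] flags=1010 NE?T → r0=0x08
[3] flags=0010 → (cmp)
[4] flags=0010 CS?T → r4=0x23
[5] flags=0010 LS?F → skip
[6] flags=0010 NE?T → r1=0xd7
[7] flags=0000 → (cmp)
[8] flags=0000 LT?F → skip
[9] flags=0000 CC?T → r3=0x96
[10] flags=0000 LT?F → skip

VAL = 0xd7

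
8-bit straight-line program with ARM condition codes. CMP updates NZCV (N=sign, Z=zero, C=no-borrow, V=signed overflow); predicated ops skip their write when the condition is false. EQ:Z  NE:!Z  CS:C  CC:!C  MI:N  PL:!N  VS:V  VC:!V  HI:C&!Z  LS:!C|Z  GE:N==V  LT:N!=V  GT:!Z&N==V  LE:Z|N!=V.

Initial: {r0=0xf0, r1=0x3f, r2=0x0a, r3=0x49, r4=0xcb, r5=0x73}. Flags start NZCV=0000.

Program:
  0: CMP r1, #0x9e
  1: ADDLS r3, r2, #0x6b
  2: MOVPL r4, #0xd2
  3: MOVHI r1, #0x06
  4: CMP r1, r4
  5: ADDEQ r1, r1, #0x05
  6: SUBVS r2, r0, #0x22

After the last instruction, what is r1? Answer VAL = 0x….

VAL = 0x3f

0: ✓ CMP  NZCV=1001
1: ✓ ADDLS  r3←0x75
2: · MOVPL
3: · MOVHI
4: ✓ CMP  NZCV=0000
5: · ADDEQ
6: · SUBVS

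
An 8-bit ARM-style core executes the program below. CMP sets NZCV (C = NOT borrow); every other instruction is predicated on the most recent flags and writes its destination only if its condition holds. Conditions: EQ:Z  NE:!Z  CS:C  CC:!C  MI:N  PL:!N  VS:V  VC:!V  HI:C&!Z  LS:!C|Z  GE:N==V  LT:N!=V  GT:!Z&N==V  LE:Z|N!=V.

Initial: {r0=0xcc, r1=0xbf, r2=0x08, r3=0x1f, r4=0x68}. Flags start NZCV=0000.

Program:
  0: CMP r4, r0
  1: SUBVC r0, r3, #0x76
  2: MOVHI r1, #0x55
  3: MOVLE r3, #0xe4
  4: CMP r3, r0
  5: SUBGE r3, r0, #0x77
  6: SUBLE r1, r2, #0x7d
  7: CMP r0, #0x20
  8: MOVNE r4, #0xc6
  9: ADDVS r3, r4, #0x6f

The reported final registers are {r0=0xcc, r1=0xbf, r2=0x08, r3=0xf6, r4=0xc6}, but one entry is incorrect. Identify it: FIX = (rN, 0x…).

FIX = (r3, 0x55)

0: ✓ CMP  NZCV=1001
1: · SUBVC
2: · MOVHI
3: · MOVLE
4: ✓ CMP  NZCV=0000
5: ✓ SUBGE  r3←0x55
6: · SUBLE
7: ✓ CMP  NZCV=1010
8: ✓ MOVNE  r4←0xc6
9: · ADDVS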